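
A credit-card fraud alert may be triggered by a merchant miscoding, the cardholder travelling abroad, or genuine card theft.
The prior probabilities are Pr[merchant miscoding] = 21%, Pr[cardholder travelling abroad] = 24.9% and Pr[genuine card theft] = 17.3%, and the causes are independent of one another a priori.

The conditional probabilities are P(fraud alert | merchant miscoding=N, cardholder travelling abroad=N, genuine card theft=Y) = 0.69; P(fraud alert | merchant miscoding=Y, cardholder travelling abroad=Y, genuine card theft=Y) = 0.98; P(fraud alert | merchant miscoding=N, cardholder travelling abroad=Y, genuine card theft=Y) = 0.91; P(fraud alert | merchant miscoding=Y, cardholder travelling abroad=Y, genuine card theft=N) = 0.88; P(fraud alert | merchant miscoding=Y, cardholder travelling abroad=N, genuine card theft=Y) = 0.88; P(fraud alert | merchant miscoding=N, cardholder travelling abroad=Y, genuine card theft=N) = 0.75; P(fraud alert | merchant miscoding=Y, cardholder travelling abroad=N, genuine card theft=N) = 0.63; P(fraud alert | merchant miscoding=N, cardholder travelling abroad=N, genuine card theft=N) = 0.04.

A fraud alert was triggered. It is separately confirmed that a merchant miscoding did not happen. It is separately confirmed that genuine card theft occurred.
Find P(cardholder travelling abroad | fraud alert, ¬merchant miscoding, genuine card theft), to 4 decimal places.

P(cardholder travelling abroad | fraud alert, ¬merchant miscoding, genuine card theft) ≈ 0.3042

P(fraud alert | ¬merchant miscoding, genuine card theft) = 0.69*0.751 + 0.91*0.249 = 0.518190 + 0.226590 = 0.744780
Of this, 0.226590 comes from 0.91*0.249 (the cardholder travelling abroad=true cases).
Hence the posterior is 0.226590/0.744780 ≈ 0.3042.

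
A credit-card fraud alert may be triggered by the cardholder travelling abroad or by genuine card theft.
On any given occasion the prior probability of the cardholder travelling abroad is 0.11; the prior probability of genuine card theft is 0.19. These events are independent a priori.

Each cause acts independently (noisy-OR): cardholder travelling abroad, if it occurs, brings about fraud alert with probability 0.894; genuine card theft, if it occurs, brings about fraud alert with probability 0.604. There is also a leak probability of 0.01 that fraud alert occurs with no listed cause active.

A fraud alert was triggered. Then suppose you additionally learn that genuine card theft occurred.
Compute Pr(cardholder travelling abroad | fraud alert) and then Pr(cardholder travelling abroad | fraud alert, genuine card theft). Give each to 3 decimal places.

Pr(cardholder travelling abroad | fraud alert) ≈ 0.476; Pr(cardholder travelling abroad | fraud alert, genuine card theft) ≈ 0.163

Under noisy-OR, P(fraud alert | causes) = 1 − (1−0.01)·∏(1−qᵢ) over the active causes.
P(fraud alert) = 0.01*0.89*0.81 + 0.60796*0.89*0.19 + 0.89506*0.11*0.81 + 0.958444*0.11*0.19 = 0.007209 + 0.102806 + 0.079750 + 0.020031 = 0.209796
Restricting to configurations with cardholder travelling abroad present: 0.079750 + 0.020031 = 0.099781.
So P(cardholder travelling abroad | fraud alert) = 0.099781/0.209796 ≈ 0.476.

With the extra evidence:
By total probability over both values of cardholder travelling abroad:
  P(fraud alert | genuine card theft) = 0.60796×0.89 + 0.958444×0.11
        = 0.541084 + 0.105429 = 0.646513
Configurations with cardholder travelling abroad contribute 0.105429, so
  P(cardholder travelling abroad | fraud alert, genuine card theft) = 0.105429 / 0.646513 ≈ 0.163
This is intercausal reasoning (explaining away): once genuine card theft accounts for the fraud alert, cardholder travelling abroad becomes less likely.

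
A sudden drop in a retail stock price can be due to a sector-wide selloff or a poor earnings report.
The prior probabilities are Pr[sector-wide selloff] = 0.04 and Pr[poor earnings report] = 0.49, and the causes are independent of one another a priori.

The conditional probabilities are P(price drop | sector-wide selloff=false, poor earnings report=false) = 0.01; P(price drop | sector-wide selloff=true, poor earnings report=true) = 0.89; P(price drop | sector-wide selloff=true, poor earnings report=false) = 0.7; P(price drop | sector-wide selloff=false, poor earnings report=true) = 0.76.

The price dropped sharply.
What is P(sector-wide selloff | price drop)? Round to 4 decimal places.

P(sector-wide selloff | price drop) ≈ 0.0805

Numerator (weight on configurations with sector-wide selloff): 0.014280 + 0.017444 = 0.031724
Denominator P(price drop): 0.01×0.96×0.51 + 0.76×0.96×0.49 + 0.7×0.04×0.51 + 0.89×0.04×0.49 = 0.394124
Posterior = 0.031724 / 0.394124 ≈ 0.0805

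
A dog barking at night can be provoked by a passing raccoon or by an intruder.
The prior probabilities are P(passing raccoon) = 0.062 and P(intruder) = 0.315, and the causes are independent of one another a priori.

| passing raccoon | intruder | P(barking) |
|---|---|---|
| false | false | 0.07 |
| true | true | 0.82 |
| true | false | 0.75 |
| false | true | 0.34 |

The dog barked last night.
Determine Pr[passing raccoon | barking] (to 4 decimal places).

P(barking) = 0.07×0.938×0.685 + 0.34×0.938×0.315 + 0.75×0.062×0.685 + 0.82×0.062×0.315 = 0.044977 + 0.100460 + 0.031852 + 0.016015 = 0.193304
The passing raccoon-present share is 0.031852 + 0.016015 = 0.047867.
Hence the posterior is 0.047867/0.193304 ≈ 0.2476.

Pr[passing raccoon | barking] ≈ 0.2476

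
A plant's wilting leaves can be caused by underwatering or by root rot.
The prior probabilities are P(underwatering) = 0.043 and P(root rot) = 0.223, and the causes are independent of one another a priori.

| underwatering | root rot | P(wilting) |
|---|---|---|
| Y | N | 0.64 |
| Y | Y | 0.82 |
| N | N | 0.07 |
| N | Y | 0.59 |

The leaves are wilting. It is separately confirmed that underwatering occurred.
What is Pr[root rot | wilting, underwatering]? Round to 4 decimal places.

Enumerate both values of root rot and weight by the priors:
  P(wilting | underwatering) = 0.64×0.777 + 0.82×0.223
        = 0.497280 + 0.182860 = 0.680140
Configurations with root rot contribute 0.182860, so
  P(root rot | wilting, underwatering) = 0.182860 / 0.680140 ≈ 0.2689

Pr[root rot | wilting, underwatering] ≈ 0.2689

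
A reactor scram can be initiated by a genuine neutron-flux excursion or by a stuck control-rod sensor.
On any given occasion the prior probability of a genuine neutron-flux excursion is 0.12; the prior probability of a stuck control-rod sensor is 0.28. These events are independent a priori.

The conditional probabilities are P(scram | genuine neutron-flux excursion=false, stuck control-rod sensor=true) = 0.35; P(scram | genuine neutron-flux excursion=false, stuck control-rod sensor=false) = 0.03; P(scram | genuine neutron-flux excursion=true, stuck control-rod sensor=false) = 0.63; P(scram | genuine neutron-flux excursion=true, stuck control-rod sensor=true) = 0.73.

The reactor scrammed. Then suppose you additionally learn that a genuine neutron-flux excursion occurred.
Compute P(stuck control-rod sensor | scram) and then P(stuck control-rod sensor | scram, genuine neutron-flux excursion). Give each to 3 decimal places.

P(stuck control-rod sensor | scram) ≈ 0.601; P(stuck control-rod sensor | scram, genuine neutron-flux excursion) ≈ 0.311

Numerator (weight on configurations with stuck control-rod sensor): 0.086240 + 0.024528 = 0.110768
Normalizer over all consistent configurations: 0.03×0.88×0.72 + 0.35×0.88×0.28 + 0.63×0.12×0.72 + 0.73×0.12×0.28 = 0.184208
P(stuck control-rod sensor | scram) = 0.110768/0.184208 ≈ 0.601

Now condition on the additional information:
Weight on stuck control-rod sensor=true, given the evidence: 0.73×0.28 = 0.204400
The normalizing constant is 0.63×0.72 + 0.73×0.28 = 0.658000
Posterior = 0.204400 / 0.658000 ≈ 0.311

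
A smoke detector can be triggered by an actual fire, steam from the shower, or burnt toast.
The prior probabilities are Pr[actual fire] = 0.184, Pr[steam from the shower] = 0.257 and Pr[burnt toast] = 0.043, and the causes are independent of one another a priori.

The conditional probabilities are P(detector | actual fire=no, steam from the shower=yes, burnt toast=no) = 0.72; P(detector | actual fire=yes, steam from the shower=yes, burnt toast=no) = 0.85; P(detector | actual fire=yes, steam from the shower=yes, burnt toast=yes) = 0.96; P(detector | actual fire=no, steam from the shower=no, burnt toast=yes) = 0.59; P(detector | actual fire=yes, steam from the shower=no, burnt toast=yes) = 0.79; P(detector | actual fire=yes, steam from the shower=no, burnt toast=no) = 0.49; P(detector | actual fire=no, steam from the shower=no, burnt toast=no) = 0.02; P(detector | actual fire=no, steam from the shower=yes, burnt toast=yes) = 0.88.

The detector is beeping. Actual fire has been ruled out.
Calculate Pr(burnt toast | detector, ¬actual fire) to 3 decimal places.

P(detector | ¬actual fire) = 0.02·0.743·0.957 + 0.59·0.743·0.043 + 0.72·0.257·0.957 + 0.88·0.257·0.043 = 0.014221 + 0.018850 + 0.177083 + 0.009725 = 0.219879
Of this, 0.028575 comes from 0.018850 + 0.009725 (the burnt toast=true cases).
So P(burnt toast | detector, ¬actual fire) = 0.028575/0.219879 ≈ 0.130.

Pr(burnt toast | detector, ¬actual fire) ≈ 0.130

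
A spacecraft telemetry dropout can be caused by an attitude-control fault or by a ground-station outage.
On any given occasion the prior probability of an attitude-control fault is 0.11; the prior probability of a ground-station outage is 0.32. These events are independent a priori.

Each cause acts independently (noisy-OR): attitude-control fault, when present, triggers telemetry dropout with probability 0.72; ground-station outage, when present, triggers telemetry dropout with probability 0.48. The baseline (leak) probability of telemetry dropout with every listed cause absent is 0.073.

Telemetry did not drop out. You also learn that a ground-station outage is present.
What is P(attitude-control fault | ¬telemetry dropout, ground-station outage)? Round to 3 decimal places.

P(attitude-control fault | ¬telemetry dropout, ground-station outage) ≈ 0.033

Under noisy-OR, P(telemetry dropout | causes) = 1 − (1−0.073)·∏(1−qᵢ) over the active causes.
Sum P(¬telemetry dropout|·) weighted by the priors over both values of attitude-control fault:
  P(¬telemetry dropout | ground-station outage) = 0.48204·0.89 + 0.134971·0.11
        = 0.429016 + 0.014847 = 0.443863
Keeping only the attitude-control fault-present terms gives 0.014847, so
  P(attitude-control fault | ¬telemetry dropout, ground-station outage) = 0.014847 / 0.443863 ≈ 0.033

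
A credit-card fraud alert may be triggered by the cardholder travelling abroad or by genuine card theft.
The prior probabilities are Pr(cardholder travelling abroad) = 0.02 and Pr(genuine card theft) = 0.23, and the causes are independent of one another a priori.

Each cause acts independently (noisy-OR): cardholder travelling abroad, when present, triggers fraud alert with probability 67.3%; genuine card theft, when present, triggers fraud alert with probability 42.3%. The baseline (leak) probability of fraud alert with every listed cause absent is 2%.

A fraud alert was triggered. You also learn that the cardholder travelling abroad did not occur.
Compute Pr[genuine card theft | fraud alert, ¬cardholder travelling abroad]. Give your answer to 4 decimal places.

Under noisy-OR, P(fraud alert | causes) = 1 − (1−0.02)·∏(1−qᵢ) over the active causes.
P(fraud alert | ¬cardholder travelling abroad) = 0.02·0.77 + 0.43454·0.23 = 0.015400 + 0.099944 = 0.115344
The genuine card theft-present share is 0.43454·0.23 = 0.099944.
Hence the posterior is 0.099944/0.115344 ≈ 0.8665.

Pr[genuine card theft | fraud alert, ¬cardholder travelling abroad] ≈ 0.8665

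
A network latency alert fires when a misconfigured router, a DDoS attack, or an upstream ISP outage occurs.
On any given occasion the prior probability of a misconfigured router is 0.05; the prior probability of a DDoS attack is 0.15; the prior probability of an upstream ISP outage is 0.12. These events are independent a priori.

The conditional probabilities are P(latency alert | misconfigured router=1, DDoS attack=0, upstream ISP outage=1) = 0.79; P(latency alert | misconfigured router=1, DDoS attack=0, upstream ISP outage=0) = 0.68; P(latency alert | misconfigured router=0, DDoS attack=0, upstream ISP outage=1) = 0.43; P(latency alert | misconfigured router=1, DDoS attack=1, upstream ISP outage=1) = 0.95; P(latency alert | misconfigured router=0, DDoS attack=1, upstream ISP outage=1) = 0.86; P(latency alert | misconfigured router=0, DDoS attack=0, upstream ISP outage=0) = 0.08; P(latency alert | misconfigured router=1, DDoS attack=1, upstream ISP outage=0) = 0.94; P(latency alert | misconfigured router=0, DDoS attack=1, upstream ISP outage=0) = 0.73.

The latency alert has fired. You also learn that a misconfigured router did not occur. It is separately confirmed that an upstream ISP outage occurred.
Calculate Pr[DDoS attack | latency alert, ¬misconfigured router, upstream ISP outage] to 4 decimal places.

Pr[DDoS attack | latency alert, ¬misconfigured router, upstream ISP outage] ≈ 0.2609

Weight on DDoS attack=true, given the evidence: 0.86·0.15 = 0.129000
The normalizing constant is 0.43·0.85 + 0.86·0.15 = 0.494500
Posterior = 0.129000 / 0.494500 ≈ 0.2609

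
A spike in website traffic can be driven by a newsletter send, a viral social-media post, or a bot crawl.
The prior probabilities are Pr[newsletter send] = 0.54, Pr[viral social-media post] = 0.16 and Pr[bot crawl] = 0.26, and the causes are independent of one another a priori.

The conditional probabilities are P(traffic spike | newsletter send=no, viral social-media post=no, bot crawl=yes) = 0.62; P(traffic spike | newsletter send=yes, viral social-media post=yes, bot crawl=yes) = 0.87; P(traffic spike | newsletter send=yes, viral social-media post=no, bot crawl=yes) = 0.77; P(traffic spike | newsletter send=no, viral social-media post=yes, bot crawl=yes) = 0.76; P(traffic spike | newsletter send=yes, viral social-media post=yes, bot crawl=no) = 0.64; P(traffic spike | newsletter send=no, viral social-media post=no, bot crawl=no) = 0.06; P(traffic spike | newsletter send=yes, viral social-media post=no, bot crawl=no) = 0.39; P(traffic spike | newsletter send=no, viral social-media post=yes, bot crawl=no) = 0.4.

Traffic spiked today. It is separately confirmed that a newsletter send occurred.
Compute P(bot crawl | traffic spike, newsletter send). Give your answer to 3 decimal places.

P(traffic spike | newsletter send) = 0.39*0.84*0.74 + 0.77*0.84*0.26 + 0.64*0.16*0.74 + 0.87*0.16*0.26 = 0.242424 + 0.168168 + 0.075776 + 0.036192 = 0.522560
The bot crawl-present share is 0.168168 + 0.036192 = 0.204360.
P(bot crawl | traffic spike, newsletter send) = 0.204360 / 0.522560 ≈ 0.391

P(bot crawl | traffic spike, newsletter send) ≈ 0.391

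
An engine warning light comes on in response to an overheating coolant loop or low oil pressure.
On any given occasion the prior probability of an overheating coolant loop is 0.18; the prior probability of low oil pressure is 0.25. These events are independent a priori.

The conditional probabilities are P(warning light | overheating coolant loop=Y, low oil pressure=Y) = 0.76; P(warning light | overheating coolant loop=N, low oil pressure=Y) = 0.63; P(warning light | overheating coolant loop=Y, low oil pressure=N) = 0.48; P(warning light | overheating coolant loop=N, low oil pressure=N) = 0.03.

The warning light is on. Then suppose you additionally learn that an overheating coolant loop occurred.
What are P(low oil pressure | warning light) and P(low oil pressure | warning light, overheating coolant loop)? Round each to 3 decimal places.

P(low oil pressure | warning light) ≈ 0.662; P(low oil pressure | warning light, overheating coolant loop) ≈ 0.345

Weight on low oil pressure=true, given the evidence: 0.129150 + 0.034200 = 0.163350
The normalizing constant is 0.03×0.82×0.75 + 0.63×0.82×0.25 + 0.48×0.18×0.75 + 0.76×0.18×0.25 = 0.246600
Posterior = 0.163350 / 0.246600 ≈ 0.662

Now condition on the additional information:
For the numerator, keep only low oil pressure=true terms: 0.76*0.25 = 0.190000
Denominator P(warning light | overheating coolant loop): 0.48*0.75 + 0.76*0.25 = 0.550000
P(low oil pressure | warning light, overheating coolant loop) = 0.190000/0.550000 ≈ 0.345
— overheating coolant loop explains away the evidence for low oil pressure.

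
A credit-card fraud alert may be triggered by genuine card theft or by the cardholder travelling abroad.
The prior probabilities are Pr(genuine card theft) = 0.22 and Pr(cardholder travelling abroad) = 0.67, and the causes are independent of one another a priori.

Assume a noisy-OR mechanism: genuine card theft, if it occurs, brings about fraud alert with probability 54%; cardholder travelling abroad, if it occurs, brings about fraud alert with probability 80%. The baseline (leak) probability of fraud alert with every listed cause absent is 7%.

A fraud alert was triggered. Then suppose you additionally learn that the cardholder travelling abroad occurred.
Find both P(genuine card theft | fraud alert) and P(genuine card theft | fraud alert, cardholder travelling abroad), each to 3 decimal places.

P(genuine card theft | fraud alert) ≈ 0.285; P(genuine card theft | fraud alert, cardholder travelling abroad) ≈ 0.241

Under noisy-OR, P(fraud alert | causes) = 1 − (1−0.07)·∏(1−qᵢ) over the active causes.
P(fraud alert) = 0.07*0.78*0.33 + 0.814*0.78*0.67 + 0.5722*0.22*0.33 + 0.91444*0.22*0.67 = 0.018018 + 0.425396 + 0.041542 + 0.134788 = 0.619744
Restricting to configurations with genuine card theft present: 0.041542 + 0.134788 = 0.176330.
So P(genuine card theft | fraud alert) = 0.176330/0.619744 ≈ 0.285.

With the extra evidence:
By total probability over both values of genuine card theft:
  P(fraud alert | cardholder travelling abroad) = 0.814×0.78 + 0.91444×0.22
        = 0.634920 + 0.201177 = 0.836097
Keeping only the genuine card theft-present terms gives 0.201177, so
  P(genuine card theft | fraud alert, cardholder travelling abroad) = 0.201177 / 0.836097 ≈ 0.241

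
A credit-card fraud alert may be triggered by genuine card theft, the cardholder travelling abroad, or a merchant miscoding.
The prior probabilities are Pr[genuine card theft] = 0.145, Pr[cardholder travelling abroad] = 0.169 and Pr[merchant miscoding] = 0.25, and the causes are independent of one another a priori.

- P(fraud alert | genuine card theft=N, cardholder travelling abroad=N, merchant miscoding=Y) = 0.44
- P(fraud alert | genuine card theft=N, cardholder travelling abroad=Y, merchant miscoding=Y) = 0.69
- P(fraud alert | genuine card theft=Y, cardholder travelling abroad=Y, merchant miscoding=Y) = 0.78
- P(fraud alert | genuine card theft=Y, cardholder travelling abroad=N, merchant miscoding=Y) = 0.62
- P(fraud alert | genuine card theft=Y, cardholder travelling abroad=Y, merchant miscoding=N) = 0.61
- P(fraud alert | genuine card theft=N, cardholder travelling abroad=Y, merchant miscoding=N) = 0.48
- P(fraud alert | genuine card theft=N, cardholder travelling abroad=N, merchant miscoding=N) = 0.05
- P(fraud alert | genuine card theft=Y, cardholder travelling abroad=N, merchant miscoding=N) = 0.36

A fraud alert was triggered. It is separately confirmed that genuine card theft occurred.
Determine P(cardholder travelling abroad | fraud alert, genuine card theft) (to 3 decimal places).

P(cardholder travelling abroad | fraud alert, genuine card theft) ≈ 0.238

Sum P(fraud alert|·) weighted by the priors over the 4 (cardholder travelling abroad, merchant miscoding) configurations:
  P(fraud alert | genuine card theft) = 0.36×0.831×0.75 + 0.62×0.831×0.25 + 0.61×0.169×0.75 + 0.78×0.169×0.25
        = 0.224370 + 0.128805 + 0.077317 + 0.032955 = 0.463447
Keeping only the cardholder travelling abroad-present terms gives 0.110272, so
  P(cardholder travelling abroad | fraud alert, genuine card theft) = 0.110272 / 0.463447 ≈ 0.238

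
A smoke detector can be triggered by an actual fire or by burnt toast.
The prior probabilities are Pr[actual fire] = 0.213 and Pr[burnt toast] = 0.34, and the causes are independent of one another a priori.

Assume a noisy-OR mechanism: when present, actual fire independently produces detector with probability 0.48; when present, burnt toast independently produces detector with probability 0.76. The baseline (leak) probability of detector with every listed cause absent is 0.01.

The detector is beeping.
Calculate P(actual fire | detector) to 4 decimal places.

P(actual fire | detector) ≈ 0.3863

Under noisy-OR, P(detector | causes) = 1 − (1−0.01)·∏(1−qᵢ) over the active causes.
P(detector) = 0.01·0.787·0.66 + 0.7624·0.787·0.34 + 0.4852·0.213·0.66 + 0.876448·0.213·0.34 = 0.005194 + 0.204003 + 0.068209 + 0.063472 = 0.340878
The actual fire-present share is 0.068209 + 0.063472 = 0.131681.
P(actual fire | detector) = 0.131681 / 0.340878 ≈ 0.3863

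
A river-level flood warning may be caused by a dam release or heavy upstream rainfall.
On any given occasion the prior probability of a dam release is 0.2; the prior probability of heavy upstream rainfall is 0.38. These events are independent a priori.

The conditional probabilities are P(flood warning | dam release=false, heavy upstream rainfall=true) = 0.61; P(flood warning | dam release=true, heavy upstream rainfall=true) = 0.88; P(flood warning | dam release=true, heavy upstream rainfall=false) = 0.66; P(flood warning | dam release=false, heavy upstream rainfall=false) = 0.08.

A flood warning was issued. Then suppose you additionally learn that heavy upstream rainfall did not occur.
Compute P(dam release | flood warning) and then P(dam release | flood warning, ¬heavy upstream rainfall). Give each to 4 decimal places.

P(dam release | flood warning) ≈ 0.3978; P(dam release | flood warning, ¬heavy upstream rainfall) ≈ 0.6735

P(flood warning) = 0.08·0.8·0.62 + 0.61·0.8·0.38 + 0.66·0.2·0.62 + 0.88·0.2·0.38 = 0.039680 + 0.185440 + 0.081840 + 0.066880 = 0.373840
Of this, 0.148720 comes from 0.081840 + 0.066880 (the dam release=true cases).
So P(dam release | flood warning) = 0.148720/0.373840 ≈ 0.3978.

With the extra evidence:
For the numerator, keep only dam release=true terms: 0.66×0.2 = 0.132000
Denominator P(flood warning | ¬heavy upstream rainfall): 0.08×0.8 + 0.66×0.2 = 0.196000
Posterior = 0.132000 / 0.196000 ≈ 0.6735
With heavy upstream rainfall excluded, dam release must carry more of the explanatory weight for the flood warning.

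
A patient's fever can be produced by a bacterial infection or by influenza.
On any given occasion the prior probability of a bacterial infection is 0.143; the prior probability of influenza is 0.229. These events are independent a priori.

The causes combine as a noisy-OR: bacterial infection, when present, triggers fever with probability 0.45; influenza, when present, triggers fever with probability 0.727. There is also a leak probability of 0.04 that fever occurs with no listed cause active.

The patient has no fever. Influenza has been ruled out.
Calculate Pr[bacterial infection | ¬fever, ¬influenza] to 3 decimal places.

Pr[bacterial infection | ¬fever, ¬influenza] ≈ 0.084

Under noisy-OR, P(fever | causes) = 1 − (1−0.04)·∏(1−qᵢ) over the active causes.
Enumerate both values of bacterial infection and weight by the priors:
  P(¬fever | ¬influenza) = 0.96·0.857 + 0.528·0.143
        = 0.822720 + 0.075504 = 0.898224
The terms with bacterial infection present sum to 0.075504, so
  P(bacterial infection | ¬fever, ¬influenza) = 0.075504 / 0.898224 ≈ 0.084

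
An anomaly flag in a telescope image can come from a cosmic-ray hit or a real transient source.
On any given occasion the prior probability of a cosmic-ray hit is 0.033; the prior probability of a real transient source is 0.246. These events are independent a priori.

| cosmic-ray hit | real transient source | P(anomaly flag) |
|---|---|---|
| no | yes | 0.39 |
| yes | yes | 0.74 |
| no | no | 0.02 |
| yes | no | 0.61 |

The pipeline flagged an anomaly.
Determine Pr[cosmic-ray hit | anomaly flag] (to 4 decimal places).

Pr[cosmic-ray hit | anomaly flag] ≈ 0.1648

By total probability over the 4 (cosmic-ray hit, real transient source) configurations:
  P(anomaly flag) = 0.02*0.967*0.754 + 0.39*0.967*0.246 + 0.61*0.033*0.754 + 0.74*0.033*0.246
        = 0.014582 + 0.092774 + 0.015178 + 0.006007 = 0.128541
Keeping only the cosmic-ray hit-present terms gives 0.021185, so
  P(cosmic-ray hit | anomaly flag) = 0.021185 / 0.128541 ≈ 0.1648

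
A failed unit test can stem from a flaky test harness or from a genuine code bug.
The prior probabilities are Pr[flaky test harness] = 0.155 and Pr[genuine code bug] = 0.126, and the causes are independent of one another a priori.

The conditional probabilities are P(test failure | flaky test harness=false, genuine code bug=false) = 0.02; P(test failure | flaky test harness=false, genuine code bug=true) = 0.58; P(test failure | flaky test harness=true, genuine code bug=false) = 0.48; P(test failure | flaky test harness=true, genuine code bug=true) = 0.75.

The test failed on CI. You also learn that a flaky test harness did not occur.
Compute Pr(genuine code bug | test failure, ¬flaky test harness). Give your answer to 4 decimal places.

Pr(genuine code bug | test failure, ¬flaky test harness) ≈ 0.8070

By total probability over both values of genuine code bug:
  P(test failure | ¬flaky test harness) = 0.02·0.874 + 0.58·0.126
        = 0.017480 + 0.073080 = 0.090560
Configurations with genuine code bug contribute 0.073080, so
  P(genuine code bug | test failure, ¬flaky test harness) = 0.073080 / 0.090560 ≈ 0.8070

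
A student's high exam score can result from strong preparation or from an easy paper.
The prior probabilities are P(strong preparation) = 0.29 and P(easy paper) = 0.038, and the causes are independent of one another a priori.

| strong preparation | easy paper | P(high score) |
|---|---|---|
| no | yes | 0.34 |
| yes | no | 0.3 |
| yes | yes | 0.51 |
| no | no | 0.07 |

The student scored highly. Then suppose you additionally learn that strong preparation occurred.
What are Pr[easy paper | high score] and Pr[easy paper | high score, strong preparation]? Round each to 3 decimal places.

Pr[easy paper | high score] ≈ 0.101; Pr[easy paper | high score, strong preparation] ≈ 0.063

Enumerate the 4 (strong preparation, easy paper) configurations and weight by the priors:
  P(high score) = 0.07*0.71*0.962 + 0.34*0.71*0.038 + 0.3*0.29*0.962 + 0.51*0.29*0.038
        = 0.047811 + 0.009173 + 0.083694 + 0.005620 = 0.146298
Keeping only the easy paper-present terms gives 0.014793, so
  P(easy paper | high score) = 0.014793 / 0.146298 ≈ 0.101

Now condition on the additional information:
Numerator (weight on configurations with easy paper): 0.51·0.038 = 0.019380
Denominator P(high score | strong preparation): 0.3·0.962 + 0.51·0.038 = 0.307980
Posterior = 0.019380 / 0.307980 ≈ 0.063
The drop from 0.101 to 0.063 is the explaining-away (discounting) effect.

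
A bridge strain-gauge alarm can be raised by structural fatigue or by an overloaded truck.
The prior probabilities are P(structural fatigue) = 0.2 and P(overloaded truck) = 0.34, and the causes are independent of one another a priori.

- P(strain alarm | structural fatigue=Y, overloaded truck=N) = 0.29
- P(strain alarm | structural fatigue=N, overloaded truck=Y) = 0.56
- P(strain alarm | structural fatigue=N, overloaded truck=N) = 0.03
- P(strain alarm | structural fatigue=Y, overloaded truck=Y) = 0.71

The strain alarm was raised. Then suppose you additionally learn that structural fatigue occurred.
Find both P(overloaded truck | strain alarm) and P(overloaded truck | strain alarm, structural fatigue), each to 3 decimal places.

P(overloaded truck | strain alarm) ≈ 0.788; P(overloaded truck | strain alarm, structural fatigue) ≈ 0.558

For the numerator, keep only overloaded truck=true terms: 0.152320 + 0.048280 = 0.200600
Normalizer over all consistent configurations: 0.03*0.8*0.66 + 0.56*0.8*0.34 + 0.29*0.2*0.66 + 0.71*0.2*0.34 = 0.254720
Posterior = 0.200600 / 0.254720 ≈ 0.788

Now condition on the additional information:
Weight on overloaded truck=true, given the evidence: 0.71*0.34 = 0.241400
Denominator P(strain alarm | structural fatigue): 0.29*0.66 + 0.71*0.34 = 0.432800
P(overloaded truck | strain alarm, structural fatigue) = 0.241400/0.432800 ≈ 0.558
The drop from 0.788 to 0.558 is the explaining-away (discounting) effect.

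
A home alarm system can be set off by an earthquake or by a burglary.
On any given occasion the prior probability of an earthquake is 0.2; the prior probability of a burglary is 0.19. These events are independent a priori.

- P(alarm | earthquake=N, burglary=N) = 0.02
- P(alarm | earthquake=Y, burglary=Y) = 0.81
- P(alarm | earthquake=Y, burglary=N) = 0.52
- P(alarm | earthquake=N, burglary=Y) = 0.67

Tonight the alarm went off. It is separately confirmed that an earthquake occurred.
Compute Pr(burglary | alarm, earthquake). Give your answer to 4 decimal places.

Pr(burglary | alarm, earthquake) ≈ 0.2676

P(alarm | earthquake) = 0.52*0.81 + 0.81*0.19 = 0.421200 + 0.153900 = 0.575100
The burglary-present share is 0.81*0.19 = 0.153900.
Hence the posterior is 0.153900/0.575100 ≈ 0.2676.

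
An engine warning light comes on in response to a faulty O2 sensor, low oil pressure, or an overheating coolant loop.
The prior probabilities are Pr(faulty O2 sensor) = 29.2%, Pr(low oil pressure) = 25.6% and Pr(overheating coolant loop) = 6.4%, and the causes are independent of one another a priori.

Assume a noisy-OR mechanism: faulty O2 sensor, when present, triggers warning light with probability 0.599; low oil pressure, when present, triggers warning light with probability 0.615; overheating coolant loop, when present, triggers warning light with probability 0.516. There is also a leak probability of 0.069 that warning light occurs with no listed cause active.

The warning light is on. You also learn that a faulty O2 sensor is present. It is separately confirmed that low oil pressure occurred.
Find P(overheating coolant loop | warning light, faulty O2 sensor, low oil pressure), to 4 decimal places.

P(overheating coolant loop | warning light, faulty O2 sensor, low oil pressure) ≈ 0.0692

Under noisy-OR, P(warning light | causes) = 1 − (1−0.069)·∏(1−qᵢ) over the active causes.
P(warning light | faulty O2 sensor, low oil pressure) = 0.856268*0.936 + 0.930434*0.064 = 0.801467 + 0.059548 = 0.861015
Restricting to configurations with overheating coolant loop present: 0.930434*0.064 = 0.059548.
So P(overheating coolant loop | warning light, faulty O2 sensor, low oil pressure) = 0.059548/0.861015 ≈ 0.0692.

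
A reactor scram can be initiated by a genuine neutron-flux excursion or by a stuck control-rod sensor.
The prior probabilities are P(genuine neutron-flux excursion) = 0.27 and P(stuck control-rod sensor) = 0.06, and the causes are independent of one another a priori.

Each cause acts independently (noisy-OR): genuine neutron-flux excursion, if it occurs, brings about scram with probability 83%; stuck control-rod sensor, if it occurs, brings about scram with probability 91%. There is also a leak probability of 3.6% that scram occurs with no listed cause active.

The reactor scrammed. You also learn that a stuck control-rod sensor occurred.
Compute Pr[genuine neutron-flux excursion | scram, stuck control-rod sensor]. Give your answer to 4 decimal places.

Pr[genuine neutron-flux excursion | scram, stuck control-rod sensor] ≈ 0.2852

Under noisy-OR, P(scram | causes) = 1 − (1−0.036)·∏(1−qᵢ) over the active causes.
P(scram | stuck control-rod sensor) = 0.91324×0.73 + 0.985251×0.27 = 0.666665 + 0.266018 = 0.932683
Restricting to configurations with genuine neutron-flux excursion present: 0.985251×0.27 = 0.266018.
P(genuine neutron-flux excursion | scram, stuck control-rod sensor) = 0.266018 / 0.932683 ≈ 0.2852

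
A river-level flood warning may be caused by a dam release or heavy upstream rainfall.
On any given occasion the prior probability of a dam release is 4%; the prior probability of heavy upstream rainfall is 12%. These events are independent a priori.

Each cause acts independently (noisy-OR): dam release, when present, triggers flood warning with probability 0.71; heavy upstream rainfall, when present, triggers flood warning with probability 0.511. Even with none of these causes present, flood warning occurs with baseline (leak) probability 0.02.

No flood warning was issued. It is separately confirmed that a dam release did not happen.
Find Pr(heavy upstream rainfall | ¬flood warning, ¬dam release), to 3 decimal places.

Under noisy-OR, P(flood warning | causes) = 1 − (1−0.02)·∏(1−qᵢ) over the active causes.
Weight on heavy upstream rainfall=true, given the evidence: 0.47922·0.12 = 0.057506
Normalizer over all consistent configurations: 0.98·0.88 + 0.47922·0.12 = 0.919906
P(heavy upstream rainfall | ¬flood warning, ¬dam release) = 0.057506/0.919906 ≈ 0.063

Pr(heavy upstream rainfall | ¬flood warning, ¬dam release) ≈ 0.063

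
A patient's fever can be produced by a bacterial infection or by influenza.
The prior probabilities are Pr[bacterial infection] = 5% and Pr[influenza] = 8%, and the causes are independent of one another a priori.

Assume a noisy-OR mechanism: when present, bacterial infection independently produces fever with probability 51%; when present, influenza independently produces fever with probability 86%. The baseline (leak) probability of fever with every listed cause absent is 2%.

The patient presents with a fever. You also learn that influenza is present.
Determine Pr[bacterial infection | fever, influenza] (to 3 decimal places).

Under noisy-OR, P(fever | causes) = 1 − (1−0.02)·∏(1−qᵢ) over the active causes.
Numerator (weight on configurations with bacterial infection): 0.932772×0.05 = 0.046639
Normalizer over all consistent configurations: 0.8628×0.95 + 0.932772×0.05 = 0.866299
Posterior = 0.046639 / 0.866299 ≈ 0.054

Pr[bacterial infection | fever, influenza] ≈ 0.054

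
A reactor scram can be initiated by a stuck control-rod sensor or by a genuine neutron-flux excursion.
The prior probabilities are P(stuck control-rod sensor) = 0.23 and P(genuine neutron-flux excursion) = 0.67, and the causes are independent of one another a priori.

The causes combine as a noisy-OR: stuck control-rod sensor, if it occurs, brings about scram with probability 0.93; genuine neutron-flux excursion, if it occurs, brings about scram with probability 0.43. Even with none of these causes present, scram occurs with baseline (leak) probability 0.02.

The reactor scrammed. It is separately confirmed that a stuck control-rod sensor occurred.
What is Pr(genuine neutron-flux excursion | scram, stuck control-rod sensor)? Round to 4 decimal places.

Pr(genuine neutron-flux excursion | scram, stuck control-rod sensor) ≈ 0.6769

Under noisy-OR, P(scram | causes) = 1 − (1−0.02)·∏(1−qᵢ) over the active causes.
P(scram | stuck control-rod sensor) = 0.9314*0.33 + 0.960898*0.67 = 0.307362 + 0.643802 = 0.951164
Restricting to configurations with genuine neutron-flux excursion present: 0.960898*0.67 = 0.643802.
Hence the posterior is 0.643802/0.951164 ≈ 0.6769.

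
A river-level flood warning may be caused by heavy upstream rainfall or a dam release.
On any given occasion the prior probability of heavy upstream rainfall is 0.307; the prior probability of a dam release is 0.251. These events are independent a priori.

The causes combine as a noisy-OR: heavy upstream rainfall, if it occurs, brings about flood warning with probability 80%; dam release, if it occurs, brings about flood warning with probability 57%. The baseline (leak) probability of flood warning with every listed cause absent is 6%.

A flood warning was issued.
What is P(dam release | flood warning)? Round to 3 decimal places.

P(dam release | flood warning) ≈ 0.445

Under noisy-OR, P(flood warning | causes) = 1 − (1−0.06)·∏(1−qᵢ) over the active causes.
Numerator (weight on configurations with dam release): 0.103635 + 0.070828 = 0.174463
The normalizing constant is 0.06·0.693·0.749 + 0.5958·0.693·0.251 + 0.812·0.307·0.749 + 0.91916·0.307·0.251 = 0.392320
Posterior = 0.174463 / 0.392320 ≈ 0.445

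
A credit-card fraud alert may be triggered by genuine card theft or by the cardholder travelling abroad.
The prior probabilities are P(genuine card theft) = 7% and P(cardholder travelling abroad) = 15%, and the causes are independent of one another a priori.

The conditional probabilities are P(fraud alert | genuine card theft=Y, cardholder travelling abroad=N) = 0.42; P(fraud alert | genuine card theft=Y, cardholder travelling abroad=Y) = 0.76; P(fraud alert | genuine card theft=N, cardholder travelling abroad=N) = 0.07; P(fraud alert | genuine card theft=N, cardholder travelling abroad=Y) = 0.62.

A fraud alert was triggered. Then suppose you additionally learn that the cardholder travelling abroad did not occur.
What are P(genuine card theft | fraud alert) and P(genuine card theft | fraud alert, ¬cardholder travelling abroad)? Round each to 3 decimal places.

P(genuine card theft | fraud alert) ≈ 0.189; P(genuine card theft | fraud alert, ¬cardholder travelling abroad) ≈ 0.311

P(fraud alert) = 0.07*0.93*0.85 + 0.62*0.93*0.15 + 0.42*0.07*0.85 + 0.76*0.07*0.15 = 0.055335 + 0.086490 + 0.024990 + 0.007980 = 0.174795
Of this, 0.032970 comes from 0.024990 + 0.007980 (the genuine card theft=true cases).
Hence the posterior is 0.032970/0.174795 ≈ 0.189.

Now also conditioning on cardholder travelling abroad≠true:
Numerator (weight on configurations with genuine card theft): 0.42·0.07 = 0.029400
The normalizing constant is 0.07·0.93 + 0.42·0.07 = 0.094500
Posterior = 0.029400 / 0.094500 ≈ 0.311
With cardholder travelling abroad excluded, genuine card theft must carry more of the explanatory weight for the fraud alert.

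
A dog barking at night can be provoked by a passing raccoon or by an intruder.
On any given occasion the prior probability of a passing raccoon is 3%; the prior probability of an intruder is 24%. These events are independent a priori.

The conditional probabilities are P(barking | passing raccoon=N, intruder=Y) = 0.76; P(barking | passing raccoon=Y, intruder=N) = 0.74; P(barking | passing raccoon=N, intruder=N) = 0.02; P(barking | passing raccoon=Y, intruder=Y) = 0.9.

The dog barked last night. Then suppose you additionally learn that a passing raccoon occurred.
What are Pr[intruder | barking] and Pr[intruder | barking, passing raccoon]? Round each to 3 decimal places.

Sum P(barking|·) weighted by the priors over the 4 (passing raccoon, intruder) configurations:
  P(barking) = 0.02·0.97·0.76 + 0.76·0.97·0.24 + 0.74·0.03·0.76 + 0.9·0.03·0.24
        = 0.014744 + 0.176928 + 0.016872 + 0.006480 = 0.215024
Configurations with intruder contribute 0.183408, so
  P(intruder | barking) = 0.183408 / 0.215024 ≈ 0.853

Now condition on the additional information:
By total probability over both values of intruder:
  P(barking | passing raccoon) = 0.74·0.76 + 0.9·0.24
        = 0.562400 + 0.216000 = 0.778400
The terms with intruder present sum to 0.216000, so
  P(intruder | barking, passing raccoon) = 0.216000 / 0.778400 ≈ 0.277

Pr[intruder | barking] ≈ 0.853; Pr[intruder | barking, passing raccoon] ≈ 0.277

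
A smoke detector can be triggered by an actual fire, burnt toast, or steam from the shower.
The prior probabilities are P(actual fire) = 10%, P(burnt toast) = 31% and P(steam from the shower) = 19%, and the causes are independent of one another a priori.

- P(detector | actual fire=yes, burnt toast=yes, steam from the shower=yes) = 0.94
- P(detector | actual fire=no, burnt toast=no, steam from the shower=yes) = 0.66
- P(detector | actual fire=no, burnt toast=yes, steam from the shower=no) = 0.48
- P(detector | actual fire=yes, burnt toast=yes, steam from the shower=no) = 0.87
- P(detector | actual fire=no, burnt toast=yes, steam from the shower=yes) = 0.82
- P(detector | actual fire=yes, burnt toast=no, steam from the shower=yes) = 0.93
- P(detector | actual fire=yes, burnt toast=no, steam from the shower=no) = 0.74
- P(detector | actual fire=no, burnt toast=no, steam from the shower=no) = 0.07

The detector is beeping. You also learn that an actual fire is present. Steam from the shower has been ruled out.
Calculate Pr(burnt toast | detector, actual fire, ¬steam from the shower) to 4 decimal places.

P(detector | actual fire, ¬steam from the shower) = 0.74·0.69 + 0.87·0.31 = 0.510600 + 0.269700 = 0.780300
Of this, 0.269700 comes from 0.87·0.31 (the burnt toast=true cases).
So P(burnt toast | detector, actual fire, ¬steam from the shower) = 0.269700/0.780300 ≈ 0.3456.

Pr(burnt toast | detector, actual fire, ¬steam from the shower) ≈ 0.3456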